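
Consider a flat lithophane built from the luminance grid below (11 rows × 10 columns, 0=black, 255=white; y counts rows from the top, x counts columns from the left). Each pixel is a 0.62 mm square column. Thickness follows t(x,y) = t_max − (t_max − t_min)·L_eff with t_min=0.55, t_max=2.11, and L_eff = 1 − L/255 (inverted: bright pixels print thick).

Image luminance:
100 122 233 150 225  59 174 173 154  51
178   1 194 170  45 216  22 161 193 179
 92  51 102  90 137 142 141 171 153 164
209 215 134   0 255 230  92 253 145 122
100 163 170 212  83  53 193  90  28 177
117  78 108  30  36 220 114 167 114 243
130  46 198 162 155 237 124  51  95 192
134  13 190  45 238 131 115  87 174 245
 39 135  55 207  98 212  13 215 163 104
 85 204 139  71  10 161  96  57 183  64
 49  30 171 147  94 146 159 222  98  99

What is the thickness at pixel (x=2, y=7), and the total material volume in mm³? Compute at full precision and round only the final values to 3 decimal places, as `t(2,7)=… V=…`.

t(2,7)=1.712 V=57.312

span = t_max - t_min = 2.11 - 0.55 = 1.560
L(2,7) = 190, L_eff = 1 - 190/255 = 0.254902 (inverted)
t(2,7) = 2.11 - 1.560·0.254902 = 1.712
Σt over all 11·10 pixels = 633657/4250 ≈ 149.0957647
V = pitch²·Σt = 0.62²·633657/4250 = 57.312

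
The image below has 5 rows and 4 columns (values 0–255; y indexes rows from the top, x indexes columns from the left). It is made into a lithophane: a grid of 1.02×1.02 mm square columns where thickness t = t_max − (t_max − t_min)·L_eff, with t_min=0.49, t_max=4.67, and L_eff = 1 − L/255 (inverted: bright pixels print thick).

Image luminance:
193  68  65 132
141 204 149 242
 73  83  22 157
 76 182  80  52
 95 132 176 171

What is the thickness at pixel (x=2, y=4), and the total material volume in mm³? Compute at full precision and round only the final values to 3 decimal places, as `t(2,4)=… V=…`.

span = t_max - t_min = 4.67 - 0.49 = 4.180
L(2,4) = 176, L_eff = 1 - 176/255 = 0.309804 (inverted)
t(2,4) = 4.67 - 4.180·0.309804 = 3.375
Σt over all 5·4 pixels = 215329/4250 ≈ 50.6656471
V = pitch²·Σt = 1.02²·215329/4250 = 52.713

t(2,4)=3.375 V=52.713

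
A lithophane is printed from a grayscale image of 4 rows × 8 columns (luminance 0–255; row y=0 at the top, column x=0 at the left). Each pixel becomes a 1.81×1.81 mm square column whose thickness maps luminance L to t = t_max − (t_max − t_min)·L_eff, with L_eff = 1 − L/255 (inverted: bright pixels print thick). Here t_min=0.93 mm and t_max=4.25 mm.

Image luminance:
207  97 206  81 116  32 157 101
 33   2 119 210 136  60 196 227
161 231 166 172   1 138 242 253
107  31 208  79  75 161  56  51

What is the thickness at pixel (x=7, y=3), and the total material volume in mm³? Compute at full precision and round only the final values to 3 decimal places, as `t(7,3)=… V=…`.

span = t_max - t_min = 4.25 - 0.93 = 3.320
L(7,3) = 51, L_eff = 1 - 51/255 = 0.800000 (inverted)
t(7,3) = 4.25 - 3.320·0.800000 = 1.594
Σt over all 4·8 pixels = 531016/6375 ≈ 83.2966275
V = pitch²·Σt = 1.81²·531016/6375 = 272.888

t(7,3)=1.594 V=272.888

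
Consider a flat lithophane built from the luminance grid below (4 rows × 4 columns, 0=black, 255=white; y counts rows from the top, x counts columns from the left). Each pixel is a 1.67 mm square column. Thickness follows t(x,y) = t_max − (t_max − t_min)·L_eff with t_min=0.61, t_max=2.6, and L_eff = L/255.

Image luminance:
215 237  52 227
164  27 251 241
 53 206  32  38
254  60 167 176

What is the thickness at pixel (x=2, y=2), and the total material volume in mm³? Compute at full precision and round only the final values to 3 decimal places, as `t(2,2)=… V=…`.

t(2,2)=2.350 V=63.784

span = t_max - t_min = 2.6 - 0.61 = 1.990
L(2,2) = 32, L_eff = 32/255 = 0.125490
t(2,2) = 2.6 - 1.990·0.125490 = 2.350
Σt over all 4·4 pixels = 1944/85 ≈ 22.8705882
V = pitch²·Σt = 1.67²·1944/85 = 63.784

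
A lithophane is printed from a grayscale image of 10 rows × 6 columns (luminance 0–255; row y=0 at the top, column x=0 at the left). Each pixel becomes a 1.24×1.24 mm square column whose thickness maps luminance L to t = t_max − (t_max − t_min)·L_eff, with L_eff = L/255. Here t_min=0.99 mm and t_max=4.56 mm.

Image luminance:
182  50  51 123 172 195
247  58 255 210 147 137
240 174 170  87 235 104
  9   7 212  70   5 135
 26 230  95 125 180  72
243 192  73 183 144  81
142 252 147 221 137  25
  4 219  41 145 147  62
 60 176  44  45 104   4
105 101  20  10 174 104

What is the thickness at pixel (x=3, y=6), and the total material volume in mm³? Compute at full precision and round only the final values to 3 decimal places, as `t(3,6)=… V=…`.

t(3,6)=1.466 V=261.220

span = t_max - t_min = 4.56 - 0.99 = 3.570
L(3,6) = 221, L_eff = 221/255 = 0.866667
t(3,6) = 4.56 - 3.570·0.866667 = 1.466
Σt over all 10·6 pixels = 169.888
V = pitch²·Σt = 1.24²·169.888 = 261.220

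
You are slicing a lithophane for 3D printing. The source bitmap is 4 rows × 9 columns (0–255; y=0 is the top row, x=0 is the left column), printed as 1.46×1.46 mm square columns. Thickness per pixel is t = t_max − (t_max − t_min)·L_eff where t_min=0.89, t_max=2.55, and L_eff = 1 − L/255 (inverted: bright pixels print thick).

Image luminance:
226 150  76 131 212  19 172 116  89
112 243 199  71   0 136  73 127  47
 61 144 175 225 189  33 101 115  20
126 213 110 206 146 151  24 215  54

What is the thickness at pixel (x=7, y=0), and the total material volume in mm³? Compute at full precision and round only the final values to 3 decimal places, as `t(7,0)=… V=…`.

t(7,0)=1.645 V=130.837

span = t_max - t_min = 2.55 - 0.89 = 1.660
L(7,0) = 116, L_eff = 1 - 116/255 = 0.545098 (inverted)
t(7,0) = 2.55 - 1.660·0.545098 = 1.645
Σt over all 4·9 pixels = 782591/12750 ≈ 61.3796863
V = pitch²·Σt = 1.46²·782591/12750 = 130.837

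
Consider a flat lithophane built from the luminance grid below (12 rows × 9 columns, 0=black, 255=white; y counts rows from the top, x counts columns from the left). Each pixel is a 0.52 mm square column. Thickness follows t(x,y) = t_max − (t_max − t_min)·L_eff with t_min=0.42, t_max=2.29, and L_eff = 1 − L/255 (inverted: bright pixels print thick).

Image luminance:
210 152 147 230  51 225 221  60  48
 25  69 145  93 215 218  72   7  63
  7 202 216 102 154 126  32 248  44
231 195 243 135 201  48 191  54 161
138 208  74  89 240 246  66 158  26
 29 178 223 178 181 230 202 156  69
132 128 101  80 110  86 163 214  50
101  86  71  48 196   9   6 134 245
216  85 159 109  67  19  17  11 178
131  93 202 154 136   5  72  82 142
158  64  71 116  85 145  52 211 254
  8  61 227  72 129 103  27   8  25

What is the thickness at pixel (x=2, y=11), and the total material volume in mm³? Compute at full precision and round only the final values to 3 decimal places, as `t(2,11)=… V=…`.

span = t_max - t_min = 2.29 - 0.42 = 1.870
L(2,11) = 227, L_eff = 1 - 227/255 = 0.109804 (inverted)
t(2,11) = 2.29 - 1.870·0.109804 = 2.085
Σt over all 12·9 pixels = 106543/750 ≈ 142.0573333
V = pitch²·Σt = 0.52²·106543/750 = 38.412

t(2,11)=2.085 V=38.412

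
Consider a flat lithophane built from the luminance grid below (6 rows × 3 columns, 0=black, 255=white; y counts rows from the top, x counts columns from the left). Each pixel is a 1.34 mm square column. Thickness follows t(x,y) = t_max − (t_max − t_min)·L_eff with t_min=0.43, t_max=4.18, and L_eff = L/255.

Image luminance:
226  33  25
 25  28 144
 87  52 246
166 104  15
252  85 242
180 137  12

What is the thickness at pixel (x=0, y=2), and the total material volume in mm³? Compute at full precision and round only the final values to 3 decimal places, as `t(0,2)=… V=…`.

span = t_max - t_min = 4.18 - 0.43 = 3.750
L(0,2) = 87, L_eff = 87/255 = 0.341176
t(0,2) = 4.18 - 3.750·0.341176 = 2.901
Σt over all 6·3 pixels = 76433/1700 ≈ 44.9605882
V = pitch²·Σt = 1.34²·76433/1700 = 80.731

t(0,2)=2.901 V=80.731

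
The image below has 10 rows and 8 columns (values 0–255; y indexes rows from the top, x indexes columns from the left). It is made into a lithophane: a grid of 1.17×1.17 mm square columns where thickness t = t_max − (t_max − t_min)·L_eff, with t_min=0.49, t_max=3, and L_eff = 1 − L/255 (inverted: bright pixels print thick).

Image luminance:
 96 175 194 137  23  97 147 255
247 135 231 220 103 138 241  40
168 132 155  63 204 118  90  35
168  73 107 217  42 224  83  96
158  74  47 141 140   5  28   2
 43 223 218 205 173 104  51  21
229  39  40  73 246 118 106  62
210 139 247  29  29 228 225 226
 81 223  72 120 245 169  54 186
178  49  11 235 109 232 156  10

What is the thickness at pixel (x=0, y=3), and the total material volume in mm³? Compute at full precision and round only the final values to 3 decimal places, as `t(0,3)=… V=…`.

t(0,3)=2.144 V=194.642

span = t_max - t_min = 3 - 0.49 = 2.510
L(0,3) = 168, L_eff = 1 - 168/255 = 0.341176 (inverted)
t(0,3) = 3 - 2.510·0.341176 = 2.144
Σt over all 10·8 pixels = 3625813/25500 ≈ 142.1887451
V = pitch²·Σt = 1.17²·3625813/25500 = 194.642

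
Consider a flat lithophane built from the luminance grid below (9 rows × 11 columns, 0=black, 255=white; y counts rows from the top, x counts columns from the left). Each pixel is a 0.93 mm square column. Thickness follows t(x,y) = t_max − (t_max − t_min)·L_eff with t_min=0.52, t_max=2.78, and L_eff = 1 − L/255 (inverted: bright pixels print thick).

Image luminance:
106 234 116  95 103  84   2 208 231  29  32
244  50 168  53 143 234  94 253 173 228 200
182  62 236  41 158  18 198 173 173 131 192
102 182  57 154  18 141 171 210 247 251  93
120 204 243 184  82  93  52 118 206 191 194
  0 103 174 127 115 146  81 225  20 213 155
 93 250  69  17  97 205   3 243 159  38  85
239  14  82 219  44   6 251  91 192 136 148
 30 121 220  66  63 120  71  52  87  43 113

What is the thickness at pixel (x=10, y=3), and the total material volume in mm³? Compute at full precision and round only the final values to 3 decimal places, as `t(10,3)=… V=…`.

t(10,3)=1.344 V=144.045

span = t_max - t_min = 2.78 - 0.52 = 2.260
L(10,3) = 93, L_eff = 1 - 93/255 = 0.635294 (inverted)
t(10,3) = 2.78 - 2.260·0.635294 = 1.344
Σt over all 9·11 pixels = 2123449/12750 ≈ 166.5450196
V = pitch²·Σt = 0.93²·2123449/12750 = 144.045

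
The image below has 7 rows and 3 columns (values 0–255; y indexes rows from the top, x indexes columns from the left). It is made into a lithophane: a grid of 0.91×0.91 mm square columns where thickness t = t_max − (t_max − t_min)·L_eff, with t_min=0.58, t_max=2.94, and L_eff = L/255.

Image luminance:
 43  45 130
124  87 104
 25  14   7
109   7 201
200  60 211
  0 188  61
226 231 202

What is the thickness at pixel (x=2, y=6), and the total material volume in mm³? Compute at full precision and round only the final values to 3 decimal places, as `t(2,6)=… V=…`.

span = t_max - t_min = 2.94 - 0.58 = 2.360
L(2,6) = 202, L_eff = 202/255 = 0.792157
t(2,6) = 2.94 - 2.360·0.792157 = 1.071
Σt over all 7·3 pixels = 103747/2550 ≈ 40.6850980
V = pitch²·Σt = 0.91²·103747/2550 = 33.691

t(2,6)=1.071 V=33.691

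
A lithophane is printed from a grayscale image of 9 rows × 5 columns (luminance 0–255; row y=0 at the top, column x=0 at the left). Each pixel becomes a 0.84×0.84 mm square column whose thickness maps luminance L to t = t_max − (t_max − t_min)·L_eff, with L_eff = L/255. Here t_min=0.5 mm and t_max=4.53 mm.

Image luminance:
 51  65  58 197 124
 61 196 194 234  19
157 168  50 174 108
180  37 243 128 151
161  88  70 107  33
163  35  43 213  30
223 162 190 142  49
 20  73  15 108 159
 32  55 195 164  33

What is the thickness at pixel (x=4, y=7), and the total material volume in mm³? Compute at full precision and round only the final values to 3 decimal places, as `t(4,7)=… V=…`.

span = t_max - t_min = 4.53 - 0.5 = 4.030
L(4,7) = 159, L_eff = 159/255 = 0.623529
t(4,7) = 4.53 - 4.030·0.623529 = 2.017
Σt over all 9·5 pixels = 3119501/25500 ≈ 122.3333725
V = pitch²·Σt = 0.84²·3119501/25500 = 86.318

t(4,7)=2.017 V=86.318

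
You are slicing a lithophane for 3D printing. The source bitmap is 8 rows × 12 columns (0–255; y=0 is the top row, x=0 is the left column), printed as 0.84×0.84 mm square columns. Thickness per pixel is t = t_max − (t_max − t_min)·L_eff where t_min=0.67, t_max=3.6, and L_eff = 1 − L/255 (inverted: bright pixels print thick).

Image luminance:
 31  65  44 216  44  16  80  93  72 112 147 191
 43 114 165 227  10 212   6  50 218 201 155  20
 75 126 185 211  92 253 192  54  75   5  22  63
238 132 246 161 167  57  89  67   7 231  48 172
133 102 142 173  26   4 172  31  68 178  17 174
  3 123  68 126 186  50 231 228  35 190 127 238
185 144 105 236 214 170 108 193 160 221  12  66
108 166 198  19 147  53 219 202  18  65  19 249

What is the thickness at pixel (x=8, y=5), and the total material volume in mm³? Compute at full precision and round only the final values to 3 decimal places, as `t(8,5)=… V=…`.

t(8,5)=1.072 V=139.447

span = t_max - t_min = 3.6 - 0.67 = 2.930
L(8,5) = 35, L_eff = 1 - 35/255 = 0.862745 (inverted)
t(8,5) = 3.6 - 2.930·0.862745 = 1.072
Σt over all 8·12 pixels = 2519773/12750 ≈ 197.6292549
V = pitch²·Σt = 0.84²·2519773/12750 = 139.447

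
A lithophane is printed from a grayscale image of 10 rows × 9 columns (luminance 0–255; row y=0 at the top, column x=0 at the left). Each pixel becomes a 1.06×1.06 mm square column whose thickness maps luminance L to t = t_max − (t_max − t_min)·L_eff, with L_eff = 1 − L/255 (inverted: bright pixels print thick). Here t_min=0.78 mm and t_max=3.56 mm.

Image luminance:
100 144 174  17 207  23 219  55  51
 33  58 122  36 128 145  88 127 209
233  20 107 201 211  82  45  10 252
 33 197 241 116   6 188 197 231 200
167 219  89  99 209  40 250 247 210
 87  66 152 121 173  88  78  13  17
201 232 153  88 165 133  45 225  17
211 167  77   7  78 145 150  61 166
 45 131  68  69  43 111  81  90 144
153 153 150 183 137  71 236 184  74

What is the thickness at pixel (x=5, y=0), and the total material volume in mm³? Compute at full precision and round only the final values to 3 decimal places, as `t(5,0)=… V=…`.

span = t_max - t_min = 3.56 - 0.78 = 2.780
L(5,0) = 23, L_eff = 1 - 23/255 = 0.909804 (inverted)
t(5,0) = 3.56 - 2.780·0.909804 = 1.031
Σt over all 10·9 pixels = 98491/510 ≈ 193.1196078
V = pitch²·Σt = 1.06²·98491/510 = 216.989

t(5,0)=1.031 V=216.989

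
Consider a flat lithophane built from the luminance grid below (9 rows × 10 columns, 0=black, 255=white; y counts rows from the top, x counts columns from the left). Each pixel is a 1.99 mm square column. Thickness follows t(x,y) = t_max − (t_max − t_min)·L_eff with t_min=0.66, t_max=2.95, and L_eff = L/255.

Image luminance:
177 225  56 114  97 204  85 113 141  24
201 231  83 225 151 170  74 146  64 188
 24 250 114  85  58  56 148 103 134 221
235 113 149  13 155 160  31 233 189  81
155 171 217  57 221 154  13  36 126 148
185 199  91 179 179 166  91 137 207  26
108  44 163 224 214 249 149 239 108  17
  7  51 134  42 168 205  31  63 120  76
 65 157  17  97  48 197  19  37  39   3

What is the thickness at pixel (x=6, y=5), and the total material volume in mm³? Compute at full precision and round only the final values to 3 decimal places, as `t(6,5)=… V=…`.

t(6,5)=2.133 V=654.165

span = t_max - t_min = 2.95 - 0.66 = 2.290
L(6,5) = 91, L_eff = 91/255 = 0.356863
t(6,5) = 2.95 - 2.290·0.356863 = 2.133
Σt over all 9·10 pixels = 210616/1275 ≈ 165.1890196
V = pitch²·Σt = 1.99²·210616/1275 = 654.165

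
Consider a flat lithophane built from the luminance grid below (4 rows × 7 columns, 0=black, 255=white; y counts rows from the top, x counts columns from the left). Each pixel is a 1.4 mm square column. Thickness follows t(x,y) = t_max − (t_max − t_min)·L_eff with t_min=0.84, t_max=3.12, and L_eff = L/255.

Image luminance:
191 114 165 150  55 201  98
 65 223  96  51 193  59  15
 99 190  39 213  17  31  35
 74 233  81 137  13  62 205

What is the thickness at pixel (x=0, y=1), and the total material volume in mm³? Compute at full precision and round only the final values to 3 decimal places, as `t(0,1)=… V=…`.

span = t_max - t_min = 3.12 - 0.84 = 2.280
L(0,1) = 65, L_eff = 65/255 = 0.254902
t(0,1) = 3.12 - 2.280·0.254902 = 2.539
Σt over all 4·7 pixels = 25329/425 ≈ 59.5976471
V = pitch²·Σt = 1.4²·25329/425 = 116.811

t(0,1)=2.539 V=116.811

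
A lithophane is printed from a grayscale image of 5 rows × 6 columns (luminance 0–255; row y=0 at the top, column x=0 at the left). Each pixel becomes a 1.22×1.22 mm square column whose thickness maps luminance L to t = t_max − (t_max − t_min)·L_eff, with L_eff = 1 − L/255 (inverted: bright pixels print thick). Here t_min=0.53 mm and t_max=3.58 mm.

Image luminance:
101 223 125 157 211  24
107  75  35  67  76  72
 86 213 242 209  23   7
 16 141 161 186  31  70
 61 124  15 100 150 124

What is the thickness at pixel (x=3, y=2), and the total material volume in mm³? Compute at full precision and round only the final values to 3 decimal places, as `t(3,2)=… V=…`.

t(3,2)=3.030 V=81.203

span = t_max - t_min = 3.58 - 0.53 = 3.050
L(3,2) = 209, L_eff = 1 - 209/255 = 0.180392 (inverted)
t(3,2) = 3.58 - 3.050·0.180392 = 3.030
Σt over all 5·6 pixels = 139121/2550 ≈ 54.5572549
V = pitch²·Σt = 1.22²·139121/2550 = 81.203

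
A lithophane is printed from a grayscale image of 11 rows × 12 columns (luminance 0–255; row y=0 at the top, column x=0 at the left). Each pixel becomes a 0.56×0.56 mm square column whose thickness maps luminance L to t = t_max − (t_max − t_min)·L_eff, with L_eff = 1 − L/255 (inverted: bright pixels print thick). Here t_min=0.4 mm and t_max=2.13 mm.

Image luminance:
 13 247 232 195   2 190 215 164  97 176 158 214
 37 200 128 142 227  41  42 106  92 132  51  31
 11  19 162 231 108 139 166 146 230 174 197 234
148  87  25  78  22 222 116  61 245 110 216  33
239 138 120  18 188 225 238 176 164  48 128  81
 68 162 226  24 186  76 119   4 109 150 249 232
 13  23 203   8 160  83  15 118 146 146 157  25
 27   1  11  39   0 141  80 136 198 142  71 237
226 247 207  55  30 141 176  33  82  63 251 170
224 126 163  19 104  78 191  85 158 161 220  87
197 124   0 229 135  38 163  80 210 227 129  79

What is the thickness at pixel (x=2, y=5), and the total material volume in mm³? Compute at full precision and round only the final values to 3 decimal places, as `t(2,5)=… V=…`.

span = t_max - t_min = 2.13 - 0.4 = 1.730
L(2,5) = 226, L_eff = 1 - 226/255 = 0.113725 (inverted)
t(2,5) = 2.13 - 1.730·0.113725 = 1.933
Σt over all 11·12 pixels = 1061816/6375 ≈ 166.5593725
V = pitch²·Σt = 0.56²·1061816/6375 = 52.233

t(2,5)=1.933 V=52.233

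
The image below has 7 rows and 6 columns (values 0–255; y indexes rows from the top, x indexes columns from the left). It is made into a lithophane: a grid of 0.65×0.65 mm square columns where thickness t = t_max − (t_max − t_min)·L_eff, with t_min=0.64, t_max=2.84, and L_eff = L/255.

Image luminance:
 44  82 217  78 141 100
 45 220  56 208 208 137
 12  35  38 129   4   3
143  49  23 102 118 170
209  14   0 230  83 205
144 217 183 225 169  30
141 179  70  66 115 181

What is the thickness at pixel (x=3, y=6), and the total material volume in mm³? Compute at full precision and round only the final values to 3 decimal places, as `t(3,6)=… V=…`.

span = t_max - t_min = 2.84 - 0.64 = 2.200
L(3,6) = 66, L_eff = 66/255 = 0.258824
t(3,6) = 2.84 - 2.200·0.258824 = 2.271
Σt over all 7·6 pixels = 99029/1275 ≈ 77.6698039
V = pitch²·Σt = 0.65²·99029/1275 = 32.815

t(3,6)=2.271 V=32.815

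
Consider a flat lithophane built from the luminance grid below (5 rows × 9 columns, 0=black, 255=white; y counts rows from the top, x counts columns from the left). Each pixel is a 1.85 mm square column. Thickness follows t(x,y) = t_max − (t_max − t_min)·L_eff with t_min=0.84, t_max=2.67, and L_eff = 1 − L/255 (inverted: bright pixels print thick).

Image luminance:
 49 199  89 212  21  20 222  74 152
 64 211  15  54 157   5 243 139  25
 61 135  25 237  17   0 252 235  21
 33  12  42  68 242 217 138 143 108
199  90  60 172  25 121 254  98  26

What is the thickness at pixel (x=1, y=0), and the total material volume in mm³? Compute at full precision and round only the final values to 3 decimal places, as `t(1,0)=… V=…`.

t(1,0)=2.268 V=251.736

span = t_max - t_min = 2.67 - 0.84 = 1.830
L(1,0) = 199, L_eff = 1 - 199/255 = 0.219608 (inverted)
t(1,0) = 2.67 - 1.830·0.219608 = 2.268
Σt over all 5·9 pixels = 312601/4250 ≈ 73.5531765
V = pitch²·Σt = 1.85²·312601/4250 = 251.736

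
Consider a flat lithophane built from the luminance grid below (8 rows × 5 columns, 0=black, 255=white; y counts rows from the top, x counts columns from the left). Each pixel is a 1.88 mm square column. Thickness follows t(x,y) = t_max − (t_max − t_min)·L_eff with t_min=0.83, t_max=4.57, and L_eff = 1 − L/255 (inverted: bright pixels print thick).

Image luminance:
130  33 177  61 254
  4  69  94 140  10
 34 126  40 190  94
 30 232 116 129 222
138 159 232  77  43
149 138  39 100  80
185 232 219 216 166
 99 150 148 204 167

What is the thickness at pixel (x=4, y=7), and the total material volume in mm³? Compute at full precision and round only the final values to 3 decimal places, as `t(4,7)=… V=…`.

t(4,7)=3.279 V=383.063

span = t_max - t_min = 4.57 - 0.83 = 3.740
L(4,7) = 167, L_eff = 1 - 167/255 = 0.345098 (inverted)
t(4,7) = 4.57 - 3.740·0.345098 = 3.279
Σt over all 8·5 pixels = 40643/375 ≈ 108.3813333
V = pitch²·Σt = 1.88²·40643/375 = 383.063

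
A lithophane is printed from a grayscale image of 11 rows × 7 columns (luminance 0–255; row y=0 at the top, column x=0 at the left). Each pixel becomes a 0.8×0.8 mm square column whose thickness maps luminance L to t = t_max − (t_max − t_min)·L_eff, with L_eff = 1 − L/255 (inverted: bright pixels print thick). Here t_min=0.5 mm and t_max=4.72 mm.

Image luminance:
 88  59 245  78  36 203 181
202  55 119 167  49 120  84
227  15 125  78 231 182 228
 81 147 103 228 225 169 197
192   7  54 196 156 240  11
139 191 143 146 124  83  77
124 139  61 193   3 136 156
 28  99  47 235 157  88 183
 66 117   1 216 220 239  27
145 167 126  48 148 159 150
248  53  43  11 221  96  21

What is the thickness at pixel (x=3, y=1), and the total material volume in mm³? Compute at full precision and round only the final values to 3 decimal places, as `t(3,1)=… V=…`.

span = t_max - t_min = 4.72 - 0.5 = 4.220
L(3,1) = 167, L_eff = 1 - 167/255 = 0.345098 (inverted)
t(3,1) = 4.72 - 4.220·0.345098 = 3.264
Σt over all 11·7 pixels = 856549/4250 ≈ 201.5409412
V = pitch²·Σt = 0.8²·856549/4250 = 128.986

t(3,1)=3.264 V=128.986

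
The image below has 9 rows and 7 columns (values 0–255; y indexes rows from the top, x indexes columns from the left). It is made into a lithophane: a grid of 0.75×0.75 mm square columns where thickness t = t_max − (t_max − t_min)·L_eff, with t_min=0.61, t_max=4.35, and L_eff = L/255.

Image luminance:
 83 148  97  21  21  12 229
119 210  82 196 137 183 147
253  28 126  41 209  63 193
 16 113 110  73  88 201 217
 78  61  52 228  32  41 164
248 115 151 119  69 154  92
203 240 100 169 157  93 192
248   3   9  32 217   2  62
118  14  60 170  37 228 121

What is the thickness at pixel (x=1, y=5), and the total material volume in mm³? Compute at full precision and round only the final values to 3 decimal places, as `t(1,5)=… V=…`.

span = t_max - t_min = 4.35 - 0.61 = 3.740
L(1,5) = 115, L_eff = 115/255 = 0.450980
t(1,5) = 4.35 - 3.740·0.450980 = 2.663
Σt over all 9·7 pixels = 49237/300 ≈ 164.1233333
V = pitch²·Σt = 0.75²·49237/300 = 92.319

t(1,5)=2.663 V=92.319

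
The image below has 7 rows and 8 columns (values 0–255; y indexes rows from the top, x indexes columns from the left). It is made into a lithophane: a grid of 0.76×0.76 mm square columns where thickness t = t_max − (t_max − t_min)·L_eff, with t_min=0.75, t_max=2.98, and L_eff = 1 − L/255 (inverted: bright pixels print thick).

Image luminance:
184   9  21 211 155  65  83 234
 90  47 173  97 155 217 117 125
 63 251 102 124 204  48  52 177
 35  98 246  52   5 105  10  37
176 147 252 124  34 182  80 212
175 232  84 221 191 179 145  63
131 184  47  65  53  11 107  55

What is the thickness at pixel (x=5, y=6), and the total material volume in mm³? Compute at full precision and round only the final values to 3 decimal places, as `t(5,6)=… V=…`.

span = t_max - t_min = 2.98 - 0.75 = 2.230
L(5,6) = 11, L_eff = 1 - 11/255 = 0.956863 (inverted)
t(5,6) = 2.98 - 2.230·0.956863 = 0.846
Σt over all 7·8 pixels = 1287233/12750 ≈ 100.9594510
V = pitch²·Σt = 0.76²·1287233/12750 = 58.314

t(5,6)=0.846 V=58.314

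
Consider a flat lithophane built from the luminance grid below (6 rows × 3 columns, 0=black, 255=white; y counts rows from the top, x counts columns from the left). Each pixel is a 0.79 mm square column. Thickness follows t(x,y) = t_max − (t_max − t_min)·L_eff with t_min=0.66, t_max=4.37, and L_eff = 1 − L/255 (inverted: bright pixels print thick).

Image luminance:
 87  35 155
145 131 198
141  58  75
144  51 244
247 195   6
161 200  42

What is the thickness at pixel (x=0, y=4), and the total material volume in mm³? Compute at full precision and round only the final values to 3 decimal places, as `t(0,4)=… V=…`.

t(0,4)=4.254 V=28.435

span = t_max - t_min = 4.37 - 0.66 = 3.710
L(0,4) = 247, L_eff = 1 - 247/255 = 0.031373 (inverted)
t(0,4) = 4.37 - 3.710·0.031373 = 4.254
Σt over all 6·3 pixels = 232361/5100 ≈ 45.5609804
V = pitch²·Σt = 0.79²·232361/5100 = 28.435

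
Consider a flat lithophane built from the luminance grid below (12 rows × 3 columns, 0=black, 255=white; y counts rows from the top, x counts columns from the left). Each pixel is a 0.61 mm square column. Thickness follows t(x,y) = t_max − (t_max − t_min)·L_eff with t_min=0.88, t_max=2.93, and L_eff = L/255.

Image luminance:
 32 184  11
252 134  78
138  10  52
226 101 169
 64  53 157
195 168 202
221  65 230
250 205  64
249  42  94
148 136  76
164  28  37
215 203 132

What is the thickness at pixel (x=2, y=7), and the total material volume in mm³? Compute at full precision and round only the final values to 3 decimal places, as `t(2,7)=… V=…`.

span = t_max - t_min = 2.93 - 0.88 = 2.050
L(2,7) = 64, L_eff = 64/255 = 0.250980
t(2,7) = 2.93 - 2.050·0.250980 = 2.415
Σt over all 12·3 pixels = 113921/1700 ≈ 67.0123529
V = pitch²·Σt = 0.61²·113921/1700 = 24.935

t(2,7)=2.415 V=24.935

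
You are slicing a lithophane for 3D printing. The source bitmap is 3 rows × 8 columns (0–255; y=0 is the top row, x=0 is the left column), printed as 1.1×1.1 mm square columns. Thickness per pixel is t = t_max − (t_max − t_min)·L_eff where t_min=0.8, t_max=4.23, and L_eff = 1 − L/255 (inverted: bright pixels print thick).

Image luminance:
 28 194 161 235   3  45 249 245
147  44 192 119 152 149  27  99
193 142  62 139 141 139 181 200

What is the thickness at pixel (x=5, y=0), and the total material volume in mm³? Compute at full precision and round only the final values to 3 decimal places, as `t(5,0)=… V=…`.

span = t_max - t_min = 4.23 - 0.8 = 3.430
L(5,0) = 45, L_eff = 1 - 45/255 = 0.823529 (inverted)
t(5,0) = 4.23 - 3.430·0.823529 = 1.405
Σt over all 3·8 pixels = 808349/12750 ≈ 63.3999216
V = pitch²·Σt = 1.1²·808349/12750 = 76.714

t(5,0)=1.405 V=76.714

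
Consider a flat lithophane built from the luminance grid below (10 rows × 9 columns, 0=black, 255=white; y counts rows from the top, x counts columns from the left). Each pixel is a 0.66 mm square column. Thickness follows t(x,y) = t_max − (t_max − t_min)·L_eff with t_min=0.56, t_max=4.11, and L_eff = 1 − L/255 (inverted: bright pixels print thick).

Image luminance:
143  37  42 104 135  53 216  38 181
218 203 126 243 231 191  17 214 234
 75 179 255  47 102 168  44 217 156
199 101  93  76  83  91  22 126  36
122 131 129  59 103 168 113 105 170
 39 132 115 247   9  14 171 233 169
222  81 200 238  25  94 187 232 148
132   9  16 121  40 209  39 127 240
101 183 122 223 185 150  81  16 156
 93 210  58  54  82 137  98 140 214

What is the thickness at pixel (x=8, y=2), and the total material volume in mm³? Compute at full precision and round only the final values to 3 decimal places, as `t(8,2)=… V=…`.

t(8,2)=2.732 V=92.227

span = t_max - t_min = 4.11 - 0.56 = 3.550
L(8,2) = 156, L_eff = 1 - 156/255 = 0.388235 (inverted)
t(8,2) = 4.11 - 3.550·0.388235 = 2.732
Σt over all 10·9 pixels = 269947/1275 ≈ 211.7231373
V = pitch²·Σt = 0.66²·269947/1275 = 92.227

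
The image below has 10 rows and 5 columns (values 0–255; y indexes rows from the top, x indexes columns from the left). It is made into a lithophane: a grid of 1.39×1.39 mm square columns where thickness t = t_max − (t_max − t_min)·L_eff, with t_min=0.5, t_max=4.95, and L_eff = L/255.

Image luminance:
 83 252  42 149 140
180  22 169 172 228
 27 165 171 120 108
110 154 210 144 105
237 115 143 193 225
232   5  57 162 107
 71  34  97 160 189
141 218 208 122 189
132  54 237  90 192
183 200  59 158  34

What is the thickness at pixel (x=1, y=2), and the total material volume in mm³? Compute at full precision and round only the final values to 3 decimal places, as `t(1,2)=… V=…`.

t(1,2)=2.071 V=242.344

span = t_max - t_min = 4.95 - 0.5 = 4.450
L(1,2) = 165, L_eff = 165/255 = 0.647059
t(1,2) = 4.95 - 4.450·0.647059 = 2.071
Σt over all 10·5 pixels = 127939/1020 ≈ 125.4303922
V = pitch²·Σt = 1.39²·127939/1020 = 242.344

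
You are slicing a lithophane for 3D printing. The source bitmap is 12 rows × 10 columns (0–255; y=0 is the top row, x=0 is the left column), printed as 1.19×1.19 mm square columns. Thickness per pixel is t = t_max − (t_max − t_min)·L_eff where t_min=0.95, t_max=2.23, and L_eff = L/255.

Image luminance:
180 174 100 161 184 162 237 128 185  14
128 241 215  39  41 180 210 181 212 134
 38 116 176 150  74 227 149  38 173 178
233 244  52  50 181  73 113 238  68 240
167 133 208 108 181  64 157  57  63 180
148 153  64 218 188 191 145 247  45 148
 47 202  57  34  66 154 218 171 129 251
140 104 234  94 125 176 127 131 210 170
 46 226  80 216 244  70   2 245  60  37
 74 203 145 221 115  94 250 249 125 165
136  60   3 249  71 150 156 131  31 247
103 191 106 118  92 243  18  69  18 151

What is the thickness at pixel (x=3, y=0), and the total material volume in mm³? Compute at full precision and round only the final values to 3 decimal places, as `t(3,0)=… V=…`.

t(3,0)=1.422 V=259.302

span = t_max - t_min = 2.23 - 0.95 = 1.280
L(3,0) = 161, L_eff = 161/255 = 0.631373
t(3,0) = 2.23 - 1.280·0.631373 = 1.422
Σt over all 12·10 pixels = 1167326/6375 ≈ 183.1099608
V = pitch²·Σt = 1.19²·1167326/6375 = 259.302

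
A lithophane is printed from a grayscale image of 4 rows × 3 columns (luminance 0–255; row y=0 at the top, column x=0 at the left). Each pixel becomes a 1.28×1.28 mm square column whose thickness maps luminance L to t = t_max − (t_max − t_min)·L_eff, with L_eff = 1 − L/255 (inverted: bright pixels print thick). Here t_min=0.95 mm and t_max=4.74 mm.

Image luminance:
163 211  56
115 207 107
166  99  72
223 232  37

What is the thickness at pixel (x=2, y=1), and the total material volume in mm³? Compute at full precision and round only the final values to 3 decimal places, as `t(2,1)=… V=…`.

span = t_max - t_min = 4.74 - 0.95 = 3.790
L(2,1) = 107, L_eff = 1 - 107/255 = 0.580392 (inverted)
t(2,1) = 4.74 - 3.790·0.580392 = 2.540
Σt over all 4·3 pixels = 232613/6375 ≈ 36.4883137
V = pitch²·Σt = 1.28²·232613/6375 = 59.782

t(2,1)=2.540 V=59.782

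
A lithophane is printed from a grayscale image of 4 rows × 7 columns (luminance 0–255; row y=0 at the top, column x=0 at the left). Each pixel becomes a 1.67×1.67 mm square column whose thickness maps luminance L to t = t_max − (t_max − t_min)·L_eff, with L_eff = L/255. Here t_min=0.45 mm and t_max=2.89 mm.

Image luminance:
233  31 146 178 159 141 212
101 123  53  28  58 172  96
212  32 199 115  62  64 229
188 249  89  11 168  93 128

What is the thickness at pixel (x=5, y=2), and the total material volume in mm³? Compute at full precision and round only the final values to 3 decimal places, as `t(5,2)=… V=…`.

span = t_max - t_min = 2.89 - 0.45 = 2.440
L(5,2) = 64, L_eff = 64/255 = 0.250980
t(5,2) = 2.89 - 2.440·0.250980 = 2.278
Σt over all 4·7 pixels = 46.76
V = pitch²·Σt = 1.67²·46.76 = 130.409

t(5,2)=2.278 V=130.409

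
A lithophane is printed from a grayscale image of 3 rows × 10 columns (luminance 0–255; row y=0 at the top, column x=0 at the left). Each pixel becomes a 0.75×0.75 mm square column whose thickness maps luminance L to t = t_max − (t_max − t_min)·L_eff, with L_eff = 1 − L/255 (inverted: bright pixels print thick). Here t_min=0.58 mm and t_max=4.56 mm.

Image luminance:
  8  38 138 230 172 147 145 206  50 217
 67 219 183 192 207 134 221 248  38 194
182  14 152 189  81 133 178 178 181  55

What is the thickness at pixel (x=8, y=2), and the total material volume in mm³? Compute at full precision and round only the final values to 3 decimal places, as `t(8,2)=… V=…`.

t(8,2)=3.405 V=48.391

span = t_max - t_min = 4.56 - 0.58 = 3.980
L(8,2) = 181, L_eff = 1 - 181/255 = 0.290196 (inverted)
t(8,2) = 4.56 - 3.980·0.290196 = 3.405
Σt over all 3·10 pixels = 1096853/12750 ≈ 86.0276863
V = pitch²·Σt = 0.75²·1096853/12750 = 48.391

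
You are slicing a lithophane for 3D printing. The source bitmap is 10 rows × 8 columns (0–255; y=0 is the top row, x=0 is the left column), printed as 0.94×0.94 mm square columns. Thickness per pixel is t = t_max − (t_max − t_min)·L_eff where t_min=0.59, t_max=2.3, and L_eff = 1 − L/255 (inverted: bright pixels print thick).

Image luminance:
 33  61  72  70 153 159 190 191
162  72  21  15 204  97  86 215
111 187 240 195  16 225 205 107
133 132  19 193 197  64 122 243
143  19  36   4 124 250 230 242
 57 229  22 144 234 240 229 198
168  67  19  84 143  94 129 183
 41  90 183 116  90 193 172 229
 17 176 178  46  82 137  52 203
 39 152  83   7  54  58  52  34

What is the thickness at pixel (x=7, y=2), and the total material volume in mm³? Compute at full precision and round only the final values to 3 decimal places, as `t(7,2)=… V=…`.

span = t_max - t_min = 2.3 - 0.59 = 1.710
L(7,2) = 107, L_eff = 1 - 107/255 = 0.580392 (inverted)
t(7,2) = 2.3 - 1.710·0.580392 = 1.308
Σt over all 10·8 pixels = 114.004
V = pitch²·Σt = 0.94²·114.004 = 100.734

t(7,2)=1.308 V=100.734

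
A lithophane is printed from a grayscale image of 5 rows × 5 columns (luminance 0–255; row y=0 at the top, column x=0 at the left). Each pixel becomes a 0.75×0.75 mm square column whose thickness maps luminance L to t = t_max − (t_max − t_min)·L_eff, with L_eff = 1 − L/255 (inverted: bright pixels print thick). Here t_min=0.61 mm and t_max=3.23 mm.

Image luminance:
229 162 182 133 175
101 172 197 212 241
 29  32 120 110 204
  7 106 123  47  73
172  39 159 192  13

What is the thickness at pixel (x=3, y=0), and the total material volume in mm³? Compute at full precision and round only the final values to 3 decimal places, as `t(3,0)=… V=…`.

span = t_max - t_min = 3.23 - 0.61 = 2.620
L(3,0) = 133, L_eff = 1 - 133/255 = 0.478431 (inverted)
t(3,0) = 3.23 - 2.620·0.478431 = 1.977
Σt over all 5·5 pixels = 14531/300 ≈ 48.4366667
V = pitch²·Σt = 0.75²·14531/300 = 27.246

t(3,0)=1.977 V=27.246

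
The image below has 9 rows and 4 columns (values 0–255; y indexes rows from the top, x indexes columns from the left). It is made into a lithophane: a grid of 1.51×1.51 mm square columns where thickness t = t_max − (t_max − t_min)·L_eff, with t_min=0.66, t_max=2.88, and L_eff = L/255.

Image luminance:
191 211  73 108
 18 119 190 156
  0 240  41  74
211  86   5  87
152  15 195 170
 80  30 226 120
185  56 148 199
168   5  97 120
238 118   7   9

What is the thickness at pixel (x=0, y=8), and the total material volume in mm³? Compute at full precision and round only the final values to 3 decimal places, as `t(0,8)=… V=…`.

span = t_max - t_min = 2.88 - 0.66 = 2.220
L(0,8) = 238, L_eff = 238/255 = 0.933333
t(0,8) = 2.88 - 2.220·0.933333 = 0.808
Σt over all 9·4 pixels = 67.568
V = pitch²·Σt = 1.51²·67.568 = 154.062

t(0,8)=0.808 V=154.062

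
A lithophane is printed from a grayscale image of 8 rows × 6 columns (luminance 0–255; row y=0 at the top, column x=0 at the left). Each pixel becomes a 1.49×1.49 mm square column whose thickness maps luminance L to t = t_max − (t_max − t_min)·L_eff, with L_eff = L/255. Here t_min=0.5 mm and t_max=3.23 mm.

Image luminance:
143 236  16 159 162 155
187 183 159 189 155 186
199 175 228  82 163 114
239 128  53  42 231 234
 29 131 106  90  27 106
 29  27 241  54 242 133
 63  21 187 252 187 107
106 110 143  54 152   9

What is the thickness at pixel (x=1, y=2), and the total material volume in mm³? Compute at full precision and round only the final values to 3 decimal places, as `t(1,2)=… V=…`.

t(1,2)=1.356 V=191.518

span = t_max - t_min = 3.23 - 0.5 = 2.730
L(1,2) = 175, L_eff = 175/255 = 0.686275
t(1,2) = 3.23 - 2.730·0.686275 = 1.356
Σt over all 8·6 pixels = 183314/2125 ≈ 86.2654118
V = pitch²·Σt = 1.49²·183314/2125 = 191.518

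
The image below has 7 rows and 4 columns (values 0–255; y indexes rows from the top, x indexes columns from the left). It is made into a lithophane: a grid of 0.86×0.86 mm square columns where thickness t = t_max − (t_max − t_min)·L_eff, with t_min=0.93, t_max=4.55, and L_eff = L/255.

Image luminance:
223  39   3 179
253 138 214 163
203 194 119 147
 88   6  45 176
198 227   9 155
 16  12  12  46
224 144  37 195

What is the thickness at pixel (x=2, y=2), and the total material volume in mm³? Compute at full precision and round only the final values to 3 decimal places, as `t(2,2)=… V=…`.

span = t_max - t_min = 4.55 - 0.93 = 3.620
L(2,2) = 119, L_eff = 119/255 = 0.466667
t(2,2) = 4.55 - 3.620·0.466667 = 2.861
Σt over all 7·4 pixels = 66479/850 ≈ 78.2105882
V = pitch²·Σt = 0.86²·66479/850 = 57.845

t(2,2)=2.861 V=57.845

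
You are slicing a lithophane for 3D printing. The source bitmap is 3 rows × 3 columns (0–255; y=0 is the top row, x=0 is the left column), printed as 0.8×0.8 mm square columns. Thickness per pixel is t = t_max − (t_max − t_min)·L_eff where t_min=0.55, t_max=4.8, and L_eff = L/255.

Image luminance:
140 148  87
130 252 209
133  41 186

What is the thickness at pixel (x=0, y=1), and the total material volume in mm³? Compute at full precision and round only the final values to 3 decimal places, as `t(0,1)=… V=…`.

span = t_max - t_min = 4.8 - 0.55 = 4.250
L(0,1) = 130, L_eff = 130/255 = 0.509804
t(0,1) = 4.8 - 4.250·0.509804 = 2.633
Σt over all 3·3 pixels = 21.1
V = pitch²·Σt = 0.8²·21.1 = 13.504

t(0,1)=2.633 V=13.504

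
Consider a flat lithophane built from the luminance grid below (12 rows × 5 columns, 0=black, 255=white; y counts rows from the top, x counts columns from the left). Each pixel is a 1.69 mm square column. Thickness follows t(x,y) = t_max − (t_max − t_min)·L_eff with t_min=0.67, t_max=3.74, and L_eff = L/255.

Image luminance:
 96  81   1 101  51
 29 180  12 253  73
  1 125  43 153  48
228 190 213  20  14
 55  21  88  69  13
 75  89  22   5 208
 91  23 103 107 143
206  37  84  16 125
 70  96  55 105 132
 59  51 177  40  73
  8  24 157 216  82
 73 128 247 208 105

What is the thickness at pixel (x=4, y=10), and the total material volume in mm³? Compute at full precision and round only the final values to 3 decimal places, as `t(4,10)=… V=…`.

t(4,10)=2.753 V=448.420

span = t_max - t_min = 3.74 - 0.67 = 3.070
L(4,10) = 82, L_eff = 82/255 = 0.321569
t(4,10) = 3.74 - 3.070·0.321569 = 2.753
Σt over all 12·5 pixels = 667269/4250 ≈ 157.0044706
V = pitch²·Σt = 1.69²·667269/4250 = 448.420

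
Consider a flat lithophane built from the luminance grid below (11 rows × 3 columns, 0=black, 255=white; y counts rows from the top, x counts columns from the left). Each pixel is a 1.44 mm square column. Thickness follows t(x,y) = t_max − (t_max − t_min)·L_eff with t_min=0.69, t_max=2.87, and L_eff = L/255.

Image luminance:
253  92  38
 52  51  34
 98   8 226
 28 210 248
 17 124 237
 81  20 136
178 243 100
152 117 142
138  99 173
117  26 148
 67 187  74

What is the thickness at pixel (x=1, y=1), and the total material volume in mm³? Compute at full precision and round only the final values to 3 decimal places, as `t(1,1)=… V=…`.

span = t_max - t_min = 2.87 - 0.69 = 2.180
L(1,1) = 51, L_eff = 51/255 = 0.200000
t(1,1) = 2.87 - 2.180·0.200000 = 2.434
Σt over all 11·3 pixels = 1561853/25500 ≈ 61.2491373
V = pitch²·Σt = 1.44²·1561853/25500 = 127.006

t(1,1)=2.434 V=127.006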